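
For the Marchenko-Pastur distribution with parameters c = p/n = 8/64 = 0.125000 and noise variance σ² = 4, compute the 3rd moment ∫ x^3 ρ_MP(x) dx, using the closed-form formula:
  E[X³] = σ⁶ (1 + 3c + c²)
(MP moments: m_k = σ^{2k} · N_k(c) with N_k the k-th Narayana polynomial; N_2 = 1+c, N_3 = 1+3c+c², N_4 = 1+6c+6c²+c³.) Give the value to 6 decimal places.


E[X³] = σ⁶ (1 + 3c + c²) (third MP moment). With σ² = 4 (so σ⁶ = 64) and c = 8/64 = 0.125000: E[X³] = 64 · (1 + 3·0.125000 + (0.125000)²) = 64 · 1.390625.

So E[X^3] = 89.000000.


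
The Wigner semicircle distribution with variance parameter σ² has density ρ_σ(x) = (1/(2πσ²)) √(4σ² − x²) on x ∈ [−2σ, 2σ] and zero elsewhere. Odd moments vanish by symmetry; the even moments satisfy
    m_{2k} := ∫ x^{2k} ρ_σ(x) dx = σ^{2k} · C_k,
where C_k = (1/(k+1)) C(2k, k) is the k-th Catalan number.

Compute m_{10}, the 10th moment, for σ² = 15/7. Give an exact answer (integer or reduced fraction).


By the scaled semicircle moment identity, m_{2k} = σ^{2k} · C_k with k = 5.
C_5 = (1/(k+1)) · C(2k, k) = (1/6) · C(10, 5) = (1/6) · 252 = 42.
σ^{2k} = (σ²)^k = (15/7)^5 = 759375/16807.

Therefore m_{10} = σ^{10} · C_5 = (759375/16807) · 42 = 4556250/2401.


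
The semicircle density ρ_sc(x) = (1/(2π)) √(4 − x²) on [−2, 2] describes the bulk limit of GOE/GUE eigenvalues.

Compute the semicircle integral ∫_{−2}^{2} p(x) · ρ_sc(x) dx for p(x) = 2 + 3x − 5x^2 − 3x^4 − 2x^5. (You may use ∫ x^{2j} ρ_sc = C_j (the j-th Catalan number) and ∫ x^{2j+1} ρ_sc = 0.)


Write p(x) = Σ a_i x^i, split into monomials and integrate each against ρ_sc separately.
Using ∫ x^{2j} ρ_sc = C_j = (1/(j+1)) C(2j, j) (Catalan numbers) and ∫ x^{2j+1} ρ_sc = 0 (odd monomials vanish by symmetry):
  i = 0 (even): a_0 · C_{0} = 2 · 1 = 2
  i = 1 (odd): ∫ x^1 ρ_sc = 0 (vanishes)
  i = 2 (even): a_2 · C_{1} = -5 · 1 = -5
  i = 4 (even): a_4 · C_{2} = -3 · 2 = -6
  i = 5 (odd): ∫ x^5 ρ_sc = 0 (vanishes)

Summing the contributions: ∫_{−2}^{2} p(x) ρ_sc(x) dx = 2 + (-5) + (-6) = -9.


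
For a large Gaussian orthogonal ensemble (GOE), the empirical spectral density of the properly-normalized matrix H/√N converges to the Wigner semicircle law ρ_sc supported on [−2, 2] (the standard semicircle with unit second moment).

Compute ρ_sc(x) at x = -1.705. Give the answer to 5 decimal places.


ρ_sc(x) = (1/(2π)) √(4 − x²). With x = -1.705:
  4 − x² = 4 − (-1.705)² = 4 − 2.907025 = 1.092975.
  √(4 − x²) = 1.045454.
  1/(2π) = 0.159155.
  ρ_sc(-1.705) = 0.159155 · 1.045454 = 0.166389.

Rounded to 5 decimal places: ρ_sc(-1.705) ≈ 0.16639.


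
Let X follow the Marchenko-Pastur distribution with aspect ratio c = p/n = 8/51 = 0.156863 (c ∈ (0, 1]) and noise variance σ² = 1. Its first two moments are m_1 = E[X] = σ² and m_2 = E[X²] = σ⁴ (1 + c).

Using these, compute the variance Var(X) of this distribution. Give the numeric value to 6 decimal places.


m_1 = E[X] = σ² = 1, so m_1² = 1.
m_2 = E[X²] = σ⁴ (1 + c) = 1 · (1 + 0.156863) = 1 · 1.156863 = 1.156863.
(Note m_2 − m_1² simplifies to c · σ⁴ = 0.156863 · 1.)

Var(X) = m_2 − m_1² = 1.156863 − 1 = 0.156863.


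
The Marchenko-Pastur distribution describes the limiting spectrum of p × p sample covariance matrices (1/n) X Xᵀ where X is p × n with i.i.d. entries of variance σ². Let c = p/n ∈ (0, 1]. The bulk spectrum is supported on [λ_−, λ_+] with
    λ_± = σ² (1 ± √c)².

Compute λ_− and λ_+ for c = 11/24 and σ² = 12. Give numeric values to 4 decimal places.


c = 11/24 = 0.458333; √c = 0.677003.
λ_− = σ² (1 − √c)² = 12 · (1 − 0.677003)² = 12 · (0.322997)² = 1.251923.
λ_+ = σ² (1 + √c)² = 12 · (1 + 0.677003)² = 12 · (1.677003)² = 33.748077.

Rounded to 4 decimal places: λ_− ≈ 1.2519, λ_+ ≈ 33.7481.


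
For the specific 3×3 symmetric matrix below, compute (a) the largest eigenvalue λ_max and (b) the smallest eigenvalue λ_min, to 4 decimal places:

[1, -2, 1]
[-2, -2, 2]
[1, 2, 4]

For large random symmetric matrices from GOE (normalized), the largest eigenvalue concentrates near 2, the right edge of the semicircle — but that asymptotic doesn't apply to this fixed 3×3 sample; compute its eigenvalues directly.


Since M is real symmetric, all three eigenvalues are real; they are the roots of det(λI − M) = λ³ − (tr M) λ² + s λ − det M, where s is the sum of the principal 2×2 minors.
tr M = 1 + (-2) + 4 = 3.
s = (1·(-2) − (-2)²) + (1·4 − 1²) + ((-2)·4 − 2²) = -6 + 3 + (-12) = -15.
det M (expand along row 1) = 1·(-12) − (-2)·(-10) + 1·(-2) = -34.
Characteristic polynomial: λ³ − 3λ² − 15λ + 34 = 0.
Substitute λ = y + (tr M)/3 = y + 1.000000 to remove the quadratic term: y³ + p·y + q = 0 with p = s − (tr M)²/3 = -18.000000 and q = −2(tr M)³/27 + (tr M)·s/3 − det M = 17.000000.
Three real roots ⇒ use the trigonometric (Viète) form: r = 2√(−p/3) = 4.898979, φ = arccos(3q/(p·r)) = arccos(-0.578352) = 2.187503 rad.
y_k = r·cos(φ/3 − 2πk/3) for k = 0, 1, 2 gives y = 3.653312, 1.000000, -4.653312.
λ_k = y_k + 1.000000 gives λ = 4.6533, 2.0000, -3.6533 (check: the sum is 3.0000 = tr M).

Hence λ_max = 4.6533 and λ_min = -3.6533.


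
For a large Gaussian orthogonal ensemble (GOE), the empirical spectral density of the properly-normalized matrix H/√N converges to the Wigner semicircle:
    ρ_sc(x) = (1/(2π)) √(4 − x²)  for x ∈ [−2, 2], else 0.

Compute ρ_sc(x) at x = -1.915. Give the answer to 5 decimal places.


ρ_sc(x) = (1/(2π)) √(4 − x²). With x = -1.915:
  4 − x² = 4 − (-1.915)² = 4 − 3.667225 = 0.332775.
  √(4 − x²) = 0.576867.
  1/(2π) = 0.159155.
  ρ_sc(-1.915) = 0.159155 · 0.576867 = 0.091811.

Rounded to 5 decimal places: ρ_sc(-1.915) ≈ 0.09181.


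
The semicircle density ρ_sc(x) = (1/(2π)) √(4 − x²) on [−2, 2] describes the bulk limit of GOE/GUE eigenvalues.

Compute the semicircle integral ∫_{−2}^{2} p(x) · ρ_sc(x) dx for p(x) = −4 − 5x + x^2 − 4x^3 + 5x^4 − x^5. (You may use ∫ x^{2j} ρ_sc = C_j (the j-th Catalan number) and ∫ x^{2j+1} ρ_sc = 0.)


Write p(x) = Σ a_i x^i, split into monomials and integrate each against ρ_sc separately.
Using ∫ x^{2j} ρ_sc = C_j = (1/(j+1)) C(2j, j) (Catalan numbers) and ∫ x^{2j+1} ρ_sc = 0 (odd monomials vanish by symmetry):
  i = 0 (even): a_0 · C_{0} = -4 · 1 = -4
  i = 1 (odd): ∫ x^1 ρ_sc = 0 (vanishes)
  i = 2 (even): a_2 · C_{1} = 1 · 1 = 1
  i = 3 (odd): ∫ x^3 ρ_sc = 0 (vanishes)
  i = 4 (even): a_4 · C_{2} = 5 · 2 = 10
  i = 5 (odd): ∫ x^5 ρ_sc = 0 (vanishes)

Summing the contributions: ∫_{−2}^{2} p(x) ρ_sc(x) dx = (-4) + 1 + 10 = 7.


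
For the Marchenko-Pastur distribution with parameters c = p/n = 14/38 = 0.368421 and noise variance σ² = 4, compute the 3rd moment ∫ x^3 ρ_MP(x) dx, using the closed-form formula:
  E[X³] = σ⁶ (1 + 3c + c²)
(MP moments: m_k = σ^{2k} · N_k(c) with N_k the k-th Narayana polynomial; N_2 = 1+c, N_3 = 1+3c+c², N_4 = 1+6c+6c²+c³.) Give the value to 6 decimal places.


E[X³] = σ⁶ (1 + 3c + c²) (third MP moment). With σ² = 4 (so σ⁶ = 64) and c = 14/38 = 0.368421: E[X³] = 64 · (1 + 3·0.368421 + (0.368421)²) = 64 · 2.240997.

So E[X^3] = 143.423823.


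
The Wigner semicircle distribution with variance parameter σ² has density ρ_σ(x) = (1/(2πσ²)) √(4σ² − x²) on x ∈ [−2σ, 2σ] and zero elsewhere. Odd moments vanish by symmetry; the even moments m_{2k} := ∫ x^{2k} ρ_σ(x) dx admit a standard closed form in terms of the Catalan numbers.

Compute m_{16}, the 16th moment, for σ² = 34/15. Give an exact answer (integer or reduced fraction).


By the scaled semicircle moment identity, m_{2k} = σ^{2k} · C_k with k = 8.
C_8 = (1/(k+1)) · C(2k, k) = (1/9) · C(16, 8) = (1/9) · 12870 = 1430.
σ^{2k} = (σ²)^k = (34/15)^8 = 1785793904896/2562890625.

Therefore m_{16} = σ^{16} · C_8 = (1785793904896/2562890625) · 1430 = 510737056800256/512578125.


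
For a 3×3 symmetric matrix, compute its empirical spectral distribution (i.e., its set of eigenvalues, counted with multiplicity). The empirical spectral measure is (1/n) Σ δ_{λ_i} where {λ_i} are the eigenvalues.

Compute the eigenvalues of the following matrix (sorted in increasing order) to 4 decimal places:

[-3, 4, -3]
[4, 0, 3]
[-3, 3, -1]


Since M is real symmetric, all three eigenvalues are real; they are the roots of det(λI − M) = λ³ − (tr M) λ² + s λ − det M, where s is the sum of the principal 2×2 minors.
tr M = -3 + 0 + (-1) = -4.
s = ((-3)·0 − 4²) + ((-3)·(-1) − (-3)²) + (0·(-1) − 3²) = -16 + (-6) + (-9) = -31.
det M (expand along row 1) = (-3)·(-9) − 4·5 + (-3)·12 = -29.
Characteristic polynomial: λ³ + 4λ² − 31λ + 29 = 0.
Substitute λ = y + (tr M)/3 = y − 1.333333 to remove the quadratic term: y³ + p·y + q = 0 with p = s − (tr M)²/3 = -36.333333 and q = −2(tr M)³/27 + (tr M)·s/3 − det M = 75.074074.
Three real roots ⇒ use the trigonometric (Viète) form: r = 2√(−p/3) = 6.960204, φ = arccos(3q/(p·r)) = arccos(-0.890603) = 2.669465 rad.
y_k = r·cos(φ/3 − 2πk/3) for k = 0, 1, 2 gives y = 4.381801, 2.492389, -6.874190.
λ_k = y_k − 1.333333 gives λ = 3.0485, 1.1591, -8.2075 (check: the sum is -4.0000 = tr M).

Eigenvalues sorted in increasing order: [-8.2075, 1.1591, 3.0485].


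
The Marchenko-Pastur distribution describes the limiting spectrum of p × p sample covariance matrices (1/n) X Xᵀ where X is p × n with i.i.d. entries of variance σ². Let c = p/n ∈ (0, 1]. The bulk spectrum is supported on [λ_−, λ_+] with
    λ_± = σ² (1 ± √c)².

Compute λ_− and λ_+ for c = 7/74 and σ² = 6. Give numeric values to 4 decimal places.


c = 7/74 = 0.094595; √c = 0.307562.
λ_− = σ² (1 − √c)² = 6 · (1 − 0.307562)² = 6 · (0.692438)² = 2.876819.
λ_+ = σ² (1 + √c)² = 6 · (1 + 0.307562)² = 6 · (1.307562)² = 10.258316.

Rounded to 4 decimal places: λ_− ≈ 2.8768, λ_+ ≈ 10.2583.


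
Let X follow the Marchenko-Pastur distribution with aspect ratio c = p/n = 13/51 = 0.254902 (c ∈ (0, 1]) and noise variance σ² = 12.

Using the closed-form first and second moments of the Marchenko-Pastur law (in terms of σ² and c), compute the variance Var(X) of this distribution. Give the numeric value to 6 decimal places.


Recall the MP moments m_1 = E[X] = σ² and m_2 = E[X²] = σ⁴ (1 + c).
m_1 = E[X] = σ² = 12, so m_1² = 144.
m_2 = E[X²] = σ⁴ (1 + c) = 144 · (1 + 0.254902) = 144 · 1.254902 = 180.705882.
(Note m_2 − m_1² simplifies to c · σ⁴ = 0.254902 · 144.)

Var(X) = m_2 − m_1² = 180.705882 − 144 = 36.705882.


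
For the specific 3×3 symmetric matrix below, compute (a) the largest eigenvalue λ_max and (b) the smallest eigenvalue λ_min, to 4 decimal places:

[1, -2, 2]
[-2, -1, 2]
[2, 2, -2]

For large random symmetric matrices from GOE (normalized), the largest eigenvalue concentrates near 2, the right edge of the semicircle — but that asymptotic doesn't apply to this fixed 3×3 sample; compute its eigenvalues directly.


Since M is real symmetric, all three eigenvalues are real; they are the roots of det(λI − M) = λ³ − (tr M) λ² + s λ − det M, where s is the sum of the principal 2×2 minors.
tr M = 1 + (-1) + (-2) = -2.
s = (1·(-1) − (-2)²) + (1·(-2) − 2²) + ((-1)·(-2) − 2²) = -5 + (-6) + (-2) = -13.
det M (expand along row 1) = 1·(-2) − (-2)·0 + 2·(-2) = -6.
Characteristic polynomial: λ³ + 2λ² − 13λ + 6 = 0.
Substitute λ = y + (tr M)/3 = y − 0.666667 to remove the quadratic term: y³ + p·y + q = 0 with p = s − (tr M)²/3 = -14.333333 and q = −2(tr M)³/27 + (tr M)·s/3 − det M = 15.259259.
Three real roots ⇒ use the trigonometric (Viète) form: r = 2√(−p/3) = 4.371626, φ = arccos(3q/(p·r)) = arccos(-0.730575) = 2.389959 rad.
y_k = r·cos(φ/3 − 2πk/3) for k = 0, 1, 2 gives y = 3.056220, 1.178913, -4.235133.
λ_k = y_k − 0.666667 gives λ = 2.3896, 0.5122, -4.9018 (check: the sum is -2.0000 = tr M).

Hence λ_max = 2.3896 and λ_min = -4.9018.


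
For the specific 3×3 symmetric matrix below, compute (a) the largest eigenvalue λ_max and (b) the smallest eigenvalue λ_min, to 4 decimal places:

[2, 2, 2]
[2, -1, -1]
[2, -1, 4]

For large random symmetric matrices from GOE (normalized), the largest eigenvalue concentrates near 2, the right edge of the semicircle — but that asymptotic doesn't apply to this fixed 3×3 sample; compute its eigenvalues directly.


Since M is real symmetric, all three eigenvalues are real; they are the roots of det(λI − M) = λ³ − (tr M) λ² + s λ − det M, where s is the sum of the principal 2×2 minors.
tr M = 2 + (-1) + 4 = 5.
s = (2·(-1) − 2²) + (2·4 − 2²) + ((-1)·4 − (-1)²) = -6 + 4 + (-5) = -7.
det M (expand along row 1) = 2·(-5) − 2·10 + 2·0 = -30.
Characteristic polynomial: λ³ − 5λ² − 7λ + 30 = 0.
Substitute λ = y + (tr M)/3 = y + 1.666667 to remove the quadratic term: y³ + p·y + q = 0 with p = s − (tr M)²/3 = -15.333333 and q = −2(tr M)³/27 + (tr M)·s/3 − det M = 9.074074.
Three real roots ⇒ use the trigonometric (Viète) form: r = 2√(−p/3) = 4.521553, φ = arccos(3q/(p·r)) = arccos(-0.392644) = 1.974301 rad.
y_k = r·cos(φ/3 − 2πk/3) for k = 0, 1, 2 gives y = 3.577252, 0.606325, -4.183576.
λ_k = y_k + 1.666667 gives λ = 5.2439, 2.2730, -2.5169 (check: the sum is 5.0000 = tr M).

Hence λ_max = 5.2439 and λ_min = -2.5169.


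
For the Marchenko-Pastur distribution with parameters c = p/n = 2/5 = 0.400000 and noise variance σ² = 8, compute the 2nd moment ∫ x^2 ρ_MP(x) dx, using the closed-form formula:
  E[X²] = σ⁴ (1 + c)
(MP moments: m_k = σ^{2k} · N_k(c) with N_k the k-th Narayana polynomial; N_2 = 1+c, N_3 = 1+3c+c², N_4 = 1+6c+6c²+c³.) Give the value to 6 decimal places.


E[X²] = σ⁴ (1 + c) (second MP moment). With σ² = 8 (so σ⁴ = 64) and c = 2/5 = 0.400000: E[X²] = 64 · (1 + 0.400000) = 64 · 1.400000.

So E[X^2] = 89.600000.


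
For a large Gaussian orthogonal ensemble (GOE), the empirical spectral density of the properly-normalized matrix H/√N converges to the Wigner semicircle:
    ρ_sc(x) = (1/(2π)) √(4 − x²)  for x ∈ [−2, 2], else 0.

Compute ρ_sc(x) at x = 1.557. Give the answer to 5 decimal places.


ρ_sc(x) = (1/(2π)) √(4 − x²). With x = 1.557:
  4 − x² = 4 − (1.557)² = 4 − 2.424249 = 1.575751.
  √(4 − x²) = 1.255289.
  1/(2π) = 0.159155.
  ρ_sc(1.557) = 0.159155 · 1.255289 = 0.199785.

Rounded to 5 decimal places: ρ_sc(1.557) ≈ 0.19979.


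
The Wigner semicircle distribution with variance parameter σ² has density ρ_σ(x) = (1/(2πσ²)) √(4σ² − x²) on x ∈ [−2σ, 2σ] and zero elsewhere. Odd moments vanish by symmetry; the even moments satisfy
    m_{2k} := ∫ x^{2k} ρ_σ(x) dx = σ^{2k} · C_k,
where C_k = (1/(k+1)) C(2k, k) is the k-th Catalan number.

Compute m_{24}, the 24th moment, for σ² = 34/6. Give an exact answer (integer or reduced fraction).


By the scaled semicircle moment identity, m_{2k} = σ^{2k} · C_k with k = 12.
C_12 = (1/(k+1)) · C(2k, k) = (1/13) · C(24, 12) = (1/13) · 2704156 = 208012.
σ^{2k} = (σ²)^k = (34/6)^12 = 582622237229761/531441.

Therefore m_{24} = σ^{24} · C_12 = (582622237229761/531441) · 208012 = 121192416810637045132/531441.


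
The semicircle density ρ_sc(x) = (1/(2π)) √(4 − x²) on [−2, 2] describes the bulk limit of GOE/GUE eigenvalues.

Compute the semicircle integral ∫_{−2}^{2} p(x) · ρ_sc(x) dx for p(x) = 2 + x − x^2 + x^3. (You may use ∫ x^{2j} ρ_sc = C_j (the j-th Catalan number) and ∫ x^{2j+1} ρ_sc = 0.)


Write p(x) = Σ a_i x^i, split into monomials and integrate each against ρ_sc separately.
Using ∫ x^{2j} ρ_sc = C_j = (1/(j+1)) C(2j, j) (Catalan numbers) and ∫ x^{2j+1} ρ_sc = 0 (odd monomials vanish by symmetry):
  i = 0 (even): a_0 · C_{0} = 2 · 1 = 2
  i = 1 (odd): ∫ x^1 ρ_sc = 0 (vanishes)
  i = 2 (even): a_2 · C_{1} = -1 · 1 = -1
  i = 3 (odd): ∫ x^3 ρ_sc = 0 (vanishes)

Summing the contributions: ∫_{−2}^{2} p(x) ρ_sc(x) dx = 2 + (-1) = 1.


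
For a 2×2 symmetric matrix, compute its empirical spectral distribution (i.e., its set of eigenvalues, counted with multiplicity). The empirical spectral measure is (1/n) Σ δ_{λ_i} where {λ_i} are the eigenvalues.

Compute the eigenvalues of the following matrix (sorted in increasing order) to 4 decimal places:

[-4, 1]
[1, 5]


Since M is real symmetric, both eigenvalues are real; they are the roots of det(λI − M) = λ² − (tr M) λ + det M.
tr M = -4 + 5 = 1.
det M = (-4)·5 − 1² = -20 − 1 = -21.
Characteristic polynomial: λ² − λ − 21 = 0.
Discriminant Δ = (tr M)² − 4·det M = 1 − (-84) = 85; √Δ = 9.219544.
λ = (tr M ± √Δ)/2 = (1 ± 9.219544)/2, giving (tr M − √Δ)/2 = -4.1098 and (tr M + √Δ)/2 = 5.1098.

Eigenvalues sorted in increasing order: [-4.1098, 5.1098].


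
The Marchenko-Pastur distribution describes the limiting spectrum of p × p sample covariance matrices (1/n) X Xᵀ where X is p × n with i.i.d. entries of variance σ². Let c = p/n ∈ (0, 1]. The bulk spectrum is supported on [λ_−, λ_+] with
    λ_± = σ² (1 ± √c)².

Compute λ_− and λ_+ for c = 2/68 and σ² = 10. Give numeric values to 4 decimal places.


c = 2/68 = 0.029412; √c = 0.171499.
λ_− = σ² (1 − √c)² = 10 · (1 − 0.171499)² = 10 · (0.828501)² = 6.864146.
λ_+ = σ² (1 + √c)² = 10 · (1 + 0.171499)² = 10 · (1.171499)² = 13.724089.

Rounded to 4 decimal places: λ_− ≈ 6.8641, λ_+ ≈ 13.7241.


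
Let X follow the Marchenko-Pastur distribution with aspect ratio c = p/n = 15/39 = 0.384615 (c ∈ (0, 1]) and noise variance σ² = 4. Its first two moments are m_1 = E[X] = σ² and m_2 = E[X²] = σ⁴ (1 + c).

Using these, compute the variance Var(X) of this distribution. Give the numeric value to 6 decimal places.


m_1 = E[X] = σ² = 4, so m_1² = 16.
m_2 = E[X²] = σ⁴ (1 + c) = 16 · (1 + 0.384615) = 16 · 1.384615 = 22.153846.
(Note m_2 − m_1² simplifies to c · σ⁴ = 0.384615 · 16.)

Var(X) = m_2 − m_1² = 22.153846 − 16 = 6.153846.


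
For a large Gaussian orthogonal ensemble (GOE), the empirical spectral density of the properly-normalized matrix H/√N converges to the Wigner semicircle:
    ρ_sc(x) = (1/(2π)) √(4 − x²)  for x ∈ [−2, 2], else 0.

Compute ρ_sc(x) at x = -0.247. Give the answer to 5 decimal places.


ρ_sc(x) = (1/(2π)) √(4 − x²). With x = -0.247:
  4 − x² = 4 − (-0.247)² = 4 − 0.061009 = 3.938991.
  √(4 − x²) = 1.984689.
  1/(2π) = 0.159155.
  ρ_sc(-0.247) = 0.159155 · 1.984689 = 0.315873.

Rounded to 5 decimal places: ρ_sc(-0.247) ≈ 0.31587.


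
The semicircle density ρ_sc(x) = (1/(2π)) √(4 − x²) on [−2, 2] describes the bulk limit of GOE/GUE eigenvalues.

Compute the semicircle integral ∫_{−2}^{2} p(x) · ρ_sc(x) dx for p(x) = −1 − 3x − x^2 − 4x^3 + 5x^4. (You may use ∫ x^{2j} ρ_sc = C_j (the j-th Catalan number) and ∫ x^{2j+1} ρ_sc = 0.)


Write p(x) = Σ a_i x^i, split into monomials and integrate each against ρ_sc separately.
Using ∫ x^{2j} ρ_sc = C_j = (1/(j+1)) C(2j, j) (Catalan numbers) and ∫ x^{2j+1} ρ_sc = 0 (odd monomials vanish by symmetry):
  i = 0 (even): a_0 · C_{0} = -1 · 1 = -1
  i = 1 (odd): ∫ x^1 ρ_sc = 0 (vanishes)
  i = 2 (even): a_2 · C_{1} = -1 · 1 = -1
  i = 3 (odd): ∫ x^3 ρ_sc = 0 (vanishes)
  i = 4 (even): a_4 · C_{2} = 5 · 2 = 10

Summing the contributions: ∫_{−2}^{2} p(x) ρ_sc(x) dx = (-1) + (-1) + 10 = 8.


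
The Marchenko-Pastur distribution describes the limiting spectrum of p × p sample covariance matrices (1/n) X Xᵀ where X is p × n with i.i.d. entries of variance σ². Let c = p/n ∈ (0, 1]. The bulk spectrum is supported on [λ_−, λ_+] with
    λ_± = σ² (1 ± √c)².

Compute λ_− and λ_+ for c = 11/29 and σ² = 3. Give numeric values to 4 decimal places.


c = 11/29 = 0.379310; √c = 0.615882.
λ_− = σ² (1 − √c)² = 3 · (1 − 0.615882)² = 3 · (0.384118)² = 0.442640.
λ_+ = σ² (1 + √c)² = 3 · (1 + 0.615882)² = 3 · (1.615882)² = 7.833222.

Rounded to 4 decimal places: λ_− ≈ 0.4426, λ_+ ≈ 7.8332.


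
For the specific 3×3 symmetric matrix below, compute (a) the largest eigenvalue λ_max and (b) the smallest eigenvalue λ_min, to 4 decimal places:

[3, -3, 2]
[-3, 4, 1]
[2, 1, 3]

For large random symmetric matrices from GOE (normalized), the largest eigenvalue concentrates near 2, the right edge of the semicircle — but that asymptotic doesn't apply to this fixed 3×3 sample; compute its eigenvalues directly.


Since M is real symmetric, all three eigenvalues are real; they are the roots of det(λI − M) = λ³ − (tr M) λ² + s λ − det M, where s is the sum of the principal 2×2 minors.
tr M = 3 + 4 + 3 = 10.
s = (3·4 − (-3)²) + (3·3 − 2²) + (4·3 − 1²) = 3 + 5 + 11 = 19.
det M (expand along row 1) = 3·11 − (-3)·(-11) + 2·(-11) = -22.
Characteristic polynomial: λ³ − 10λ² + 19λ + 22 = 0.
Substitute λ = y + (tr M)/3 = y + 3.333333 to remove the quadratic term: y³ + p·y + q = 0 with p = s − (tr M)²/3 = -14.333333 and q = −2(tr M)³/27 + (tr M)·s/3 − det M = 11.259259.
Three real roots ⇒ use the trigonometric (Viète) form: r = 2√(−p/3) = 4.371626, φ = arccos(3q/(p·r)) = arccos(-0.539065) = 2.140123 rad.
y_k = r·cos(φ/3 − 2πk/3) for k = 0, 1, 2 gives y = 3.305640, 0.824656, -4.130297.
λ_k = y_k + 3.333333 gives λ = 6.6390, 4.1580, -0.7970 (check: the sum is 10.0000 = tr M).

Hence λ_max = 6.6390 and λ_min = -0.7970.


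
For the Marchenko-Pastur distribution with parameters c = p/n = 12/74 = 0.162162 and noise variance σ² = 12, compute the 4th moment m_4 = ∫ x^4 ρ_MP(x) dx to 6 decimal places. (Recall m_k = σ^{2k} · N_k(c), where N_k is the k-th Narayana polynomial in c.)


E[X⁴] = σ⁸ (1 + 6c + 6c² + c³) (fourth MP moment). With σ² = 12 (so σ⁸ = 20736) and c = 12/74 = 0.162162: E[X⁴] = 20736 · (1 + 6·0.162162 + 6·(0.162162)² + (0.162162)³) = 20736 · 2.135017.

So E[X^4] = 44271.705921.


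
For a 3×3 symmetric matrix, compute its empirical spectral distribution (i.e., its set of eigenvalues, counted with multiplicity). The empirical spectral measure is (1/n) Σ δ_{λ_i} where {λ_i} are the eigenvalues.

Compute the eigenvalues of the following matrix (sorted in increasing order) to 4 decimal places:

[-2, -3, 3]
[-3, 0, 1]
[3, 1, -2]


Since M is real symmetric, all three eigenvalues are real; they are the roots of det(λI − M) = λ³ − (tr M) λ² + s λ − det M, where s is the sum of the principal 2×2 minors.
tr M = -2 + 0 + (-2) = -4.
s = ((-2)·0 − (-3)²) + ((-2)·(-2) − 3²) + (0·(-2) − 1²) = -9 + (-5) + (-1) = -15.
det M (expand along row 1) = (-2)·(-1) − (-3)·3 + 3·(-3) = 2.
Characteristic polynomial: λ³ + 4λ² − 15λ − 2 = 0.
Substitute λ = y + (tr M)/3 = y − 1.333333 to remove the quadratic term: y³ + p·y + q = 0 with p = s − (tr M)²/3 = -20.333333 and q = −2(tr M)³/27 + (tr M)·s/3 − det M = 22.740741.
Three real roots ⇒ use the trigonometric (Viète) form: r = 2√(−p/3) = 5.206833, φ = arccos(3q/(p·r)) = arccos(-0.644382) = 2.271012 rad.
y_k = r·cos(φ/3 − 2πk/3) for k = 0, 1, 2 gives y = 3.784831, 1.204297, -4.989127.
λ_k = y_k − 1.333333 gives λ = 2.4515, -0.1290, -6.3225 (check: the sum is -4.0000 = tr M).

Eigenvalues sorted in increasing order: [-6.3225, -0.1290, 2.4515].


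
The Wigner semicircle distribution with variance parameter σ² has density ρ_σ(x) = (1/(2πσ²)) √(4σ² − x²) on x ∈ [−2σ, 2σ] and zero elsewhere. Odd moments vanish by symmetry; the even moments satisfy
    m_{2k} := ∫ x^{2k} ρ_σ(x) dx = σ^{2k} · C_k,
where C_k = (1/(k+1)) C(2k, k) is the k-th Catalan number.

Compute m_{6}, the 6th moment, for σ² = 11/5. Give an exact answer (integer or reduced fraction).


By the scaled semicircle moment identity, m_{2k} = σ^{2k} · C_k with k = 3.
C_3 = (1/(k+1)) · C(2k, k) = (1/4) · C(6, 3) = (1/4) · 20 = 5.
σ^{2k} = (σ²)^k = (11/5)^3 = 1331/125.

Therefore m_{6} = σ^{6} · C_3 = (1331/125) · 5 = 1331/25.


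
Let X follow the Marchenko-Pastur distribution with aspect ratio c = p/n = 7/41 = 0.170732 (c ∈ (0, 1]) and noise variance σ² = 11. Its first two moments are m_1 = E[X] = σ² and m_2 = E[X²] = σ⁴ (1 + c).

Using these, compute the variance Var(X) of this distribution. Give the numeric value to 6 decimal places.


m_1 = E[X] = σ² = 11, so m_1² = 121.
m_2 = E[X²] = σ⁴ (1 + c) = 121 · (1 + 0.170732) = 121 · 1.170732 = 141.658537.
(Note m_2 − m_1² simplifies to c · σ⁴ = 0.170732 · 121.)

Var(X) = m_2 − m_1² = 141.658537 − 121 = 20.658537.


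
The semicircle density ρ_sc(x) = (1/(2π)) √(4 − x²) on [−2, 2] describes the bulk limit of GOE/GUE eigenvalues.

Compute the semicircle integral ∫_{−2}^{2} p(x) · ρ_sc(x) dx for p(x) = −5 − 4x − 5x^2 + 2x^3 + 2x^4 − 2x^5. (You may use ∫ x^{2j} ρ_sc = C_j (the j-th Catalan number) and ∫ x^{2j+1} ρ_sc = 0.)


Write p(x) = Σ a_i x^i, split into monomials and integrate each against ρ_sc separately.
Using ∫ x^{2j} ρ_sc = C_j = (1/(j+1)) C(2j, j) (Catalan numbers) and ∫ x^{2j+1} ρ_sc = 0 (odd monomials vanish by symmetry):
  i = 0 (even): a_0 · C_{0} = -5 · 1 = -5
  i = 1 (odd): ∫ x^1 ρ_sc = 0 (vanishes)
  i = 2 (even): a_2 · C_{1} = -5 · 1 = -5
  i = 3 (odd): ∫ x^3 ρ_sc = 0 (vanishes)
  i = 4 (even): a_4 · C_{2} = 2 · 2 = 4
  i = 5 (odd): ∫ x^5 ρ_sc = 0 (vanishes)

Summing the contributions: ∫_{−2}^{2} p(x) ρ_sc(x) dx = (-5) + (-5) + 4 = -6.


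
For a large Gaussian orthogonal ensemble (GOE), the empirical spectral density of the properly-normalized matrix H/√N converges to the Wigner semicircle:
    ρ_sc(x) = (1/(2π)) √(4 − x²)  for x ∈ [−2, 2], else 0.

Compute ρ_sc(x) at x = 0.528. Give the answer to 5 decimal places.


ρ_sc(x) = (1/(2π)) √(4 − x²). With x = 0.528:
  4 − x² = 4 − (0.528)² = 4 − 0.278784 = 3.721216.
  √(4 − x²) = 1.929045.
  1/(2π) = 0.159155.
  ρ_sc(0.528) = 0.159155 · 1.929045 = 0.307017.

Rounded to 5 decimal places: ρ_sc(0.528) ≈ 0.30702.


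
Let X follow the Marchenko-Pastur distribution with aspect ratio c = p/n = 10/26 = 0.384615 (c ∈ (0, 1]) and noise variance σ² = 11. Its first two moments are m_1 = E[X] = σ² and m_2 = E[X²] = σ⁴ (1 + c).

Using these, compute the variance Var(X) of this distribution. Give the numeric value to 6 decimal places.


m_1 = E[X] = σ² = 11, so m_1² = 121.
m_2 = E[X²] = σ⁴ (1 + c) = 121 · (1 + 0.384615) = 121 · 1.384615 = 167.538462.
(Note m_2 − m_1² simplifies to c · σ⁴ = 0.384615 · 121.)

Var(X) = m_2 − m_1² = 167.538462 − 121 = 46.538462.


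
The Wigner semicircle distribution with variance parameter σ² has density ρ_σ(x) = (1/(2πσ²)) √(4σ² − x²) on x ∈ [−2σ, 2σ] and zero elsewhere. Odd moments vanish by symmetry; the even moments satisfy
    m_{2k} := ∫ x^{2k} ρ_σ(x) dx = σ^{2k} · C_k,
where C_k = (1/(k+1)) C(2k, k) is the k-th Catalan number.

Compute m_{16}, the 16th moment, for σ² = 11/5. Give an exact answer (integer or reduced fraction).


By the scaled semicircle moment identity, m_{2k} = σ^{2k} · C_k with k = 8.
C_8 = (1/(k+1)) · C(2k, k) = (1/9) · C(16, 8) = (1/9) · 12870 = 1430.
σ^{2k} = (σ²)^k = (11/5)^8 = 214358881/390625.

Therefore m_{16} = σ^{16} · C_8 = (214358881/390625) · 1430 = 61306639966/78125.


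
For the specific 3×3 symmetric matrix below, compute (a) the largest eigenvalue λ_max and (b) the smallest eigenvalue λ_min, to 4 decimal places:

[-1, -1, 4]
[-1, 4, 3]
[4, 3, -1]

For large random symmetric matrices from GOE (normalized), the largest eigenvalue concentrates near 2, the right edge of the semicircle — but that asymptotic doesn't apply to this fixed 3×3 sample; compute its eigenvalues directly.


Since M is real symmetric, all three eigenvalues are real; they are the roots of det(λI − M) = λ³ − (tr M) λ² + s λ − det M, where s is the sum of the principal 2×2 minors.
tr M = -1 + 4 + (-1) = 2.
s = ((-1)·4 − (-1)²) + ((-1)·(-1) − 4²) + (4·(-1) − 3²) = -5 + (-15) + (-13) = -33.
det M (expand along row 1) = (-1)·(-13) − (-1)·(-11) + 4·(-19) = -74.
Characteristic polynomial: λ³ − 2λ² − 33λ + 74 = 0.
Substitute λ = y + (tr M)/3 = y + 0.666667 to remove the quadratic term: y³ + p·y + q = 0 with p = s − (tr M)²/3 = -34.333333 and q = −2(tr M)³/27 + (tr M)·s/3 − det M = 51.407407.
Three real roots ⇒ use the trigonometric (Viète) form: r = 2√(−p/3) = 6.765928, φ = arccos(3q/(p·r)) = arccos(-0.663901) = 2.296820 rad.
y_k = r·cos(φ/3 − 2πk/3) for k = 0, 1, 2 gives y = 4.877977, 1.621472, -6.499449.
λ_k = y_k + 0.666667 gives λ = 5.5446, 2.2881, -5.8328 (check: the sum is 2.0000 = tr M).

Hence λ_max = 5.5446 and λ_min = -5.8328.


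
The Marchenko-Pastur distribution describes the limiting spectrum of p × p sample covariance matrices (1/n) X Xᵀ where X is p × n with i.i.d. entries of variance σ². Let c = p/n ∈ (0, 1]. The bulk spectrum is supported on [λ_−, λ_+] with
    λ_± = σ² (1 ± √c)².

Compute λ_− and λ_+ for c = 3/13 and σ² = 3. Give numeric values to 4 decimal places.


c = 3/13 = 0.230769; √c = 0.480384.
λ_− = σ² (1 − √c)² = 3 · (1 − 0.480384)² = 3 · (0.519616)² = 0.810001.
λ_+ = σ² (1 + √c)² = 3 · (1 + 0.480384)² = 3 · (1.480384)² = 6.574614.

Rounded to 4 decimal places: λ_− ≈ 0.8100, λ_+ ≈ 6.5746.


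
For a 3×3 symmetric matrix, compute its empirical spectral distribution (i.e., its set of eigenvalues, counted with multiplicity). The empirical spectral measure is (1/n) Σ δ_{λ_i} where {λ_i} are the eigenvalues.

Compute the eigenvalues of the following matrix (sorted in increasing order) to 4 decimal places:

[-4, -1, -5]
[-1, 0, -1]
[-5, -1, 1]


Since M is real symmetric, all three eigenvalues are real; they are the roots of det(λI − M) = λ³ − (tr M) λ² + s λ − det M, where s is the sum of the principal 2×2 minors.
tr M = -4 + 0 + 1 = -3.
s = ((-4)·0 − (-1)²) + ((-4)·1 − (-5)²) + (0·1 − (-1)²) = -1 + (-29) + (-1) = -31.
det M (expand along row 1) = (-4)·(-1) − (-1)·(-6) + (-5)·1 = -7.
Characteristic polynomial: λ³ + 3λ² − 31λ + 7 = 0.
Substitute λ = y + (tr M)/3 = y − 1.000000 to remove the quadratic term: y³ + p·y + q = 0 with p = s − (tr M)²/3 = -34.000000 and q = −2(tr M)³/27 + (tr M)·s/3 − det M = 40.000000.
Three real roots ⇒ use the trigonometric (Viète) form: r = 2√(−p/3) = 6.733003, φ = arccos(3q/(p·r)) = arccos(-0.524196) = 2.122567 rad.
y_k = r·cos(φ/3 − 2πk/3) for k = 0, 1, 2 gives y = 5.116912, 1.231387, -6.348299.
λ_k = y_k − 1.000000 gives λ = 4.1169, 0.2314, -7.3483 (check: the sum is -3.0000 = tr M).

Eigenvalues sorted in increasing order: [-7.3483, 0.2314, 4.1169].


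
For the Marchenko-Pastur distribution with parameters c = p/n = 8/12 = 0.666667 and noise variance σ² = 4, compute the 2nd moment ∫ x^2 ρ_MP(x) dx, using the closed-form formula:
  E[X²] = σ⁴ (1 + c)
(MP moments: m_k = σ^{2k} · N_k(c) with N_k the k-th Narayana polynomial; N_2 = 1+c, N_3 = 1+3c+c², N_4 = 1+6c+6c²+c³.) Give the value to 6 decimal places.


E[X²] = σ⁴ (1 + c) (second MP moment). With σ² = 4 (so σ⁴ = 16) and c = 8/12 = 0.666667: E[X²] = 16 · (1 + 0.666667) = 16 · 1.666667.

So E[X^2] = 26.666667.


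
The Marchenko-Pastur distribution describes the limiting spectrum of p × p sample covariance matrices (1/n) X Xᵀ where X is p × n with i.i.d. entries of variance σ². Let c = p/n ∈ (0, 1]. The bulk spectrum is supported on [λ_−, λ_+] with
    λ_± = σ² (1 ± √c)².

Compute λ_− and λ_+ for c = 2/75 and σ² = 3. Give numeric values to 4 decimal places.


c = 2/75 = 0.026667; √c = 0.163299.
λ_− = σ² (1 − √c)² = 3 · (1 − 0.163299)² = 3 · (0.836701)² = 2.100204.
λ_+ = σ² (1 + √c)² = 3 · (1 + 0.163299)² = 3 · (1.163299)² = 4.059796.

Rounded to 4 decimal places: λ_− ≈ 2.1002, λ_+ ≈ 4.0598.


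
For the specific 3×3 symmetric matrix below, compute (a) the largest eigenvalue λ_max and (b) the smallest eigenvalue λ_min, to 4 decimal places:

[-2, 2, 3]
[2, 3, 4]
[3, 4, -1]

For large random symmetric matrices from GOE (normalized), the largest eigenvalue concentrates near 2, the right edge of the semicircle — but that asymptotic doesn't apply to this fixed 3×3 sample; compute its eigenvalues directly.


Since M is real symmetric, all three eigenvalues are real; they are the roots of det(λI − M) = λ³ − (tr M) λ² + s λ − det M, where s is the sum of the principal 2×2 minors.
tr M = -2 + 3 + (-1) = 0.
s = ((-2)·3 − 2²) + ((-2)·(-1) − 3²) + (3·(-1) − 4²) = -10 + (-7) + (-19) = -36.
det M (expand along row 1) = (-2)·(-19) − 2·(-14) + 3·(-1) = 63.
Characteristic polynomial: λ³ − 36λ − 63 = 0.
Substitute λ = y + (tr M)/3 = y + 0.000000 to remove the quadratic term: y³ + p·y + q = 0 with p = s − (tr M)²/3 = -36.000000 and q = −2(tr M)³/27 + (tr M)·s/3 − det M = -63.000000.
Three real roots ⇒ use the trigonometric (Viète) form: r = 2√(−p/3) = 6.928203, φ = arccos(3q/(p·r)) = arccos(0.757772) = 0.710904 rad.
y_k = r·cos(φ/3 − 2πk/3) for k = 0, 1, 2 gives y = 6.734589, -1.958756, -4.775833.
λ_k = y_k + 0.000000 gives λ = 6.7346, -1.9588, -4.7758 (check: the sum is 0.0000 = tr M).

Hence λ_max = 6.7346 and λ_min = -4.7758.


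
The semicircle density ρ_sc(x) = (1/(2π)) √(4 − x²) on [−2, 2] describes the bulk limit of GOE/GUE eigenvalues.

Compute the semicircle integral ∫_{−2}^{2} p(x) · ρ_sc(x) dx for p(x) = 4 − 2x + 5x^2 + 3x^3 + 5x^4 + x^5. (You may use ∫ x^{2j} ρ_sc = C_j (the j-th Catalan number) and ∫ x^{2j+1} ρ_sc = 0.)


Write p(x) = Σ a_i x^i, split into monomials and integrate each against ρ_sc separately.
Using ∫ x^{2j} ρ_sc = C_j = (1/(j+1)) C(2j, j) (Catalan numbers) and ∫ x^{2j+1} ρ_sc = 0 (odd monomials vanish by symmetry):
  i = 0 (even): a_0 · C_{0} = 4 · 1 = 4
  i = 1 (odd): ∫ x^1 ρ_sc = 0 (vanishes)
  i = 2 (even): a_2 · C_{1} = 5 · 1 = 5
  i = 3 (odd): ∫ x^3 ρ_sc = 0 (vanishes)
  i = 4 (even): a_4 · C_{2} = 5 · 2 = 10
  i = 5 (odd): ∫ x^5 ρ_sc = 0 (vanishes)

Summing the contributions: ∫_{−2}^{2} p(x) ρ_sc(x) dx = 4 + 5 + 10 = 19.


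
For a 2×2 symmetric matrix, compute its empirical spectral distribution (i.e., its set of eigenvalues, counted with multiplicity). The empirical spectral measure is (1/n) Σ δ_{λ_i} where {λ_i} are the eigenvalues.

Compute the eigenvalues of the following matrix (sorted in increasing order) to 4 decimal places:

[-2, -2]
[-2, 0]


Since M is real symmetric, both eigenvalues are real; they are the roots of det(λI − M) = λ² − (tr M) λ + det M.
tr M = -2 + 0 = -2.
det M = (-2)·0 − (-2)² = 0 − 4 = -4.
Characteristic polynomial: λ² + 2λ − 4 = 0.
Discriminant Δ = (tr M)² − 4·det M = 4 − (-16) = 20; √Δ = 4.472136.
λ = (tr M ± √Δ)/2 = (-2 ± 4.472136)/2, giving (tr M − √Δ)/2 = -3.2361 and (tr M + √Δ)/2 = 1.2361.

Eigenvalues sorted in increasing order: [-3.2361, 1.2361].


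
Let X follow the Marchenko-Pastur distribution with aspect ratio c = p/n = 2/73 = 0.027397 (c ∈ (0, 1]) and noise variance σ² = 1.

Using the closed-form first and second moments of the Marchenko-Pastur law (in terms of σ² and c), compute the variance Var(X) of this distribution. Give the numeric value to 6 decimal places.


Recall the MP moments m_1 = E[X] = σ² and m_2 = E[X²] = σ⁴ (1 + c).
m_1 = E[X] = σ² = 1, so m_1² = 1.
m_2 = E[X²] = σ⁴ (1 + c) = 1 · (1 + 0.027397) = 1 · 1.027397 = 1.027397.
(Note m_2 − m_1² simplifies to c · σ⁴ = 0.027397 · 1.)

Var(X) = m_2 − m_1² = 1.027397 − 1 = 0.027397.


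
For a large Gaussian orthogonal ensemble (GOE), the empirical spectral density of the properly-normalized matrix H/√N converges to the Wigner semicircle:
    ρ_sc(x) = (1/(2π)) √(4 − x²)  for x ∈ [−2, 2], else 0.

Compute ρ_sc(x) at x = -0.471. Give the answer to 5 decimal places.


ρ_sc(x) = (1/(2π)) √(4 − x²). With x = -0.471:
  4 − x² = 4 − (-0.471)² = 4 − 0.221841 = 3.778159.
  √(4 − x²) = 1.943749.
  1/(2π) = 0.159155.
  ρ_sc(-0.471) = 0.159155 · 1.943749 = 0.309357.

Rounded to 5 decimal places: ρ_sc(-0.471) ≈ 0.30936.


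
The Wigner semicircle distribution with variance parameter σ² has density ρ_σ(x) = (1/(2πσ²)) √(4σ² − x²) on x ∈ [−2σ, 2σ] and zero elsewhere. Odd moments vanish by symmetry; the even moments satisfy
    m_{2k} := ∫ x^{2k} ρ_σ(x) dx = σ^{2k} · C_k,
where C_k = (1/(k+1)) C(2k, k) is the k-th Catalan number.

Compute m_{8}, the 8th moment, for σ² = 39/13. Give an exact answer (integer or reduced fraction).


By the scaled semicircle moment identity, m_{2k} = σ^{2k} · C_k with k = 4.
C_4 = (1/(k+1)) · C(2k, k) = (1/5) · C(8, 4) = (1/5) · 70 = 14.
σ^{2k} = (σ²)^k = (39/13)^4 = 81.

Therefore m_{8} = σ^{8} · C_4 = 81 · 14 = 1134.


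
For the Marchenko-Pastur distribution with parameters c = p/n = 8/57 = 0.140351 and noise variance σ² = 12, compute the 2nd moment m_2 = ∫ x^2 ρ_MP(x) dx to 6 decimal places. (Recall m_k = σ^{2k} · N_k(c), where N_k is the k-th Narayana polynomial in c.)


E[X²] = σ⁴ (1 + c) (second MP moment). With σ² = 12 (so σ⁴ = 144) and c = 8/57 = 0.140351: E[X²] = 144 · (1 + 0.140351) = 144 · 1.140351.

So E[X^2] = 164.210526.


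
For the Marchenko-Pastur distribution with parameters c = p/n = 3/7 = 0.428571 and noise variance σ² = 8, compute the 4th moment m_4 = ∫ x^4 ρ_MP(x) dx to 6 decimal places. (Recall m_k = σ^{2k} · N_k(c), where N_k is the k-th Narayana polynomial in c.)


E[X⁴] = σ⁸ (1 + 6c + 6c² + c³) (fourth MP moment). With σ² = 8 (so σ⁸ = 4096) and c = 3/7 = 0.428571: E[X⁴] = 4096 · (1 + 6·0.428571 + 6·(0.428571)² + (0.428571)³) = 4096 · 4.752187.

So E[X^4] = 19464.956268.


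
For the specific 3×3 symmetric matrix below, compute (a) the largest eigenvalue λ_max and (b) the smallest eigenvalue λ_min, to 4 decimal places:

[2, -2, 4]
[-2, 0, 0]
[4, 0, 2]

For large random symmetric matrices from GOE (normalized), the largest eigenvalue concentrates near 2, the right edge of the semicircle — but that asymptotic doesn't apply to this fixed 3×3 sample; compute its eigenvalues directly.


Since M is real symmetric, all three eigenvalues are real; they are the roots of det(λI − M) = λ³ − (tr M) λ² + s λ − det M, where s is the sum of the principal 2×2 minors.
tr M = 2 + 0 + 2 = 4.
s = (2·0 − (-2)²) + (2·2 − 4²) + (0·2 − 0²) = -4 + (-12) + 0 = -16.
det M (expand along row 1) = 2·0 − (-2)·(-4) + 4·0 = -8.
Characteristic polynomial: λ³ − 4λ² − 16λ + 8 = 0.
Substitute λ = y + (tr M)/3 = y + 1.333333 to remove the quadratic term: y³ + p·y + q = 0 with p = s − (tr M)²/3 = -21.333333 and q = −2(tr M)³/27 + (tr M)·s/3 − det M = -18.074074.
Three real roots ⇒ use the trigonometric (Viète) form: r = 2√(−p/3) = 5.333333, φ = arccos(3q/(p·r)) = arccos(0.476562) = 1.074056 rad.
y_k = r·cos(φ/3 − 2πk/3) for k = 0, 1, 2 gives y = 4.995163, -0.879064, -4.116098.
λ_k = y_k + 1.333333 gives λ = 6.3285, 0.4543, -2.7828 (check: the sum is 4.0000 = tr M).

Hence λ_max = 6.3285 and λ_min = -2.7828.


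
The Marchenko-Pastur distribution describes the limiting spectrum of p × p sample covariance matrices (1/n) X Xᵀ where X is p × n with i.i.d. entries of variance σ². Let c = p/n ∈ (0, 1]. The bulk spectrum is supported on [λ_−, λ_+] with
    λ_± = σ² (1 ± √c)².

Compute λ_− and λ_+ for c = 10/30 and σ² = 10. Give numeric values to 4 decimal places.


c = 10/30 = 0.333333; √c = 0.577350.
λ_− = σ² (1 − √c)² = 10 · (1 − 0.577350)² = 10 · (0.422650)² = 1.786328.
λ_+ = σ² (1 + √c)² = 10 · (1 + 0.577350)² = 10 · (1.577350)² = 24.880339.

Rounded to 4 decimal places: λ_− ≈ 1.7863, λ_+ ≈ 24.8803.
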